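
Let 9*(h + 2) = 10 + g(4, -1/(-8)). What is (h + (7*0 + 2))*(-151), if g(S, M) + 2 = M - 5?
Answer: -3775/72 ≈ -52.431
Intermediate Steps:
g(S, M) = -7 + M (g(S, M) = -2 + (M - 5) = -2 + (-5 + M) = -7 + M)
h = -119/72 (h = -2 + (10 + (-7 - 1/(-8)))/9 = -2 + (10 + (-7 - 1*(-⅛)))/9 = -2 + (10 + (-7 + ⅛))/9 = -2 + (10 - 55/8)/9 = -2 + (⅑)*(25/8) = -2 + 25/72 = -119/72 ≈ -1.6528)
(h + (7*0 + 2))*(-151) = (-119/72 + (7*0 + 2))*(-151) = (-119/72 + (0 + 2))*(-151) = (-119/72 + 2)*(-151) = (25/72)*(-151) = -3775/72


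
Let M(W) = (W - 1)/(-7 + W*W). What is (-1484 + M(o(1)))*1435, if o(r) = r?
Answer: -2129540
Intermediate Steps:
M(W) = (-1 + W)/(-7 + W²)
(-1484 + M(o(1)))*1435 = (-1484 + (-1 + 1)/(-7 + 1²))*1435 = (-1484 + 0/(-7 + 1))*1435 = (-1484 + 0/(-6))*1435 = (-1484 - ⅙*0)*1435 = (-1484 + 0)*1435 = -1484*1435 = -2129540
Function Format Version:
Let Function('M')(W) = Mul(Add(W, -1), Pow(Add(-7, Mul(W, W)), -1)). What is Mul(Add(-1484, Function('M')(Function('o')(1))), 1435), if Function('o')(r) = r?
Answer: -2129540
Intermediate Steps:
Function('M')(W) = Mul(Pow(Add(-7, Pow(W, 2)), -1), Add(-1, W)) (Function('M')(W) = Mul(Add(-1, W), Pow(Add(-7, Pow(W, 2)), -1)) = Mul(Pow(Add(-7, Pow(W, 2)), -1), Add(-1, W)))
Mul(Add(-1484, Function('M')(Function('o')(1))), 1435) = Mul(Add(-1484, Mul(Pow(Add(-7, Pow(1, 2)), -1), Add(-1, 1))), 1435) = Mul(Add(-1484, Mul(Pow(Add(-7, 1), -1), 0)), 1435) = Mul(Add(-1484, Mul(Pow(-6, -1), 0)), 1435) = Mul(Add(-1484, Mul(Rational(-1, 6), 0)), 1435) = Mul(Add(-1484, 0), 1435) = Mul(-1484, 1435) = -2129540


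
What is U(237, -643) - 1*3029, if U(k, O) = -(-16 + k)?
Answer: -3250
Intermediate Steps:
U(k, O) = 16 - k
U(237, -643) - 1*3029 = (16 - 1*237) - 1*3029 = (16 - 237) - 3029 = -221 - 3029 = -3250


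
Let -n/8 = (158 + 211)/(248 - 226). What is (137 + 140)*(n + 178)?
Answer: 133514/11 ≈ 12138.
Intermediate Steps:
n = -1476/11 (n = -8*(158 + 211)/(248 - 226) = -2952/22 = -8*369/22 = -1476/11 ≈ -134.18)
(137 + 140)*(n + 178) = (137 + 140)*(-1476/11 + 178) = 277*(482/11) = 133514/11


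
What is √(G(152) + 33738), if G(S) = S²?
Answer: √56842 ≈ 238.42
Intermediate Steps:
√(G(152) + 33738) = √(152² + 33738) = √(23104 + 33738) = √56842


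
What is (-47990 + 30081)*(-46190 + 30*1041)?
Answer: 267918640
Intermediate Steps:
(-47990 + 30081)*(-46190 + 30*1041) = -17909*(-46190 + 31230) = -17909*(-14960) = 267918640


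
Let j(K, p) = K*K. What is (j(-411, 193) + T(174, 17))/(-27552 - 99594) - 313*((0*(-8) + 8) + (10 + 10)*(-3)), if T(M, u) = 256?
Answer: 2069259119/127146 ≈ 16275.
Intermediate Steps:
j(K, p) = K²
(j(-411, 193) + T(174, 17))/(-27552 - 99594) - 313*((0*(-8) + 8) + (10 + 10)*(-3)) = ((-411)² + 256)/(-27552 - 99594) - 313*((0*(-8) + 8) + (10 + 10)*(-3)) = (168921 + 256)/(-127146) - 313*((0 + 8) + 20*(-3)) = 169177*(-1/127146) - 313*(8 - 60) = -169177/127146 - 313*(-52) = -169177/127146 + 16276 = 2069259119/127146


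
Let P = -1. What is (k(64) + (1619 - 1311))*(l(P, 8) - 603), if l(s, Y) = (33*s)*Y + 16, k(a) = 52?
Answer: -306360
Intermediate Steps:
l(s, Y) = 16 + 33*Y*s (l(s, Y) = 33*Y*s + 16 = 16 + 33*Y*s)
(k(64) + (1619 - 1311))*(l(P, 8) - 603) = (52 + (1619 - 1311))*((16 + 33*8*(-1)) - 603) = (52 + 308)*((16 - 264) - 603) = 360*(-248 - 603) = 360*(-851) = -306360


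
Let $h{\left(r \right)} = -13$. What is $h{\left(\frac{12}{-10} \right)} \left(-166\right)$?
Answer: $2158$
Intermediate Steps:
$h{\left(\frac{12}{-10} \right)} \left(-166\right) = \left(-13\right) \left(-166\right) = 2158$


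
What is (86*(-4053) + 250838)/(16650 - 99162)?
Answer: 12215/10314 ≈ 1.1843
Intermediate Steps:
(86*(-4053) + 250838)/(16650 - 99162) = (-348558 + 250838)/(-82512) = -97720*(-1/82512) = 12215/10314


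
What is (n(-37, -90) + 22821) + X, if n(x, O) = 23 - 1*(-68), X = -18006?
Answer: 4906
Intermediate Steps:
n(x, O) = 91 (n(x, O) = 23 + 68 = 91)
(n(-37, -90) + 22821) + X = (91 + 22821) - 18006 = 22912 - 18006 = 4906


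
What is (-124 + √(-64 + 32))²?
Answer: 15344 - 992*I*√2 ≈ 15344.0 - 1402.9*I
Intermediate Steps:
(-124 + √(-64 + 32))² = (-124 + √(-32))² = (-124 + 4*I*√2)²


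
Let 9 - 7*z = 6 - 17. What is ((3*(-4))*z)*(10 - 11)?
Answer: 240/7 ≈ 34.286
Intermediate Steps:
z = 20/7 (z = 9/7 - (6 - 17)/7 = 9/7 - 1/7*(-11) = 9/7 + 11/7 = 20/7 ≈ 2.8571)
((3*(-4))*z)*(10 - 11) = ((3*(-4))*(20/7))*(10 - 11) = -12*20/7*(-1) = -240/7*(-1) = 240/7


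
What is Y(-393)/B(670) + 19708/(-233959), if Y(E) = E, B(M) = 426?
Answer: -33447165/33222178 ≈ -1.0068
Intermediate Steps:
Y(-393)/B(670) + 19708/(-233959) = -393/426 + 19708/(-233959) = -393*1/426 + 19708*(-1/233959) = -131/142 - 19708/233959 = -33447165/33222178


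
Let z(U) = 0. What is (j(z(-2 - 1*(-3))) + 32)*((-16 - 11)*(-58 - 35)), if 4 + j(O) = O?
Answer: 70308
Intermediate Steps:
j(O) = -4 + O
(j(z(-2 - 1*(-3))) + 32)*((-16 - 11)*(-58 - 35)) = ((-4 + 0) + 32)*((-16 - 11)*(-58 - 35)) = (-4 + 32)*(-27*(-93)) = 28*2511 = 70308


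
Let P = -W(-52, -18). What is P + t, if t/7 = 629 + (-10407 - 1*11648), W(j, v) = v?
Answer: -149964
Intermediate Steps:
t = -149982 (t = 7*(629 + (-10407 - 1*11648)) = 7*(629 + (-10407 - 11648)) = 7*(629 - 22055) = 7*(-21426) = -149982)
P = 18 (P = -1*(-18) = 18)
P + t = 18 - 149982 = -149964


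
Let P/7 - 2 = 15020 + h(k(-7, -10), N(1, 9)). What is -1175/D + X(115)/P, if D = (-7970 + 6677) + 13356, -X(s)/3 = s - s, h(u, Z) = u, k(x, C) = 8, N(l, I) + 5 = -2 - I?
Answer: -1175/12063 ≈ -0.097405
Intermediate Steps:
N(l, I) = -7 - I (N(l, I) = -5 + (-2 - I) = -7 - I)
X(s) = 0 (X(s) = -3*(s - s) = -3*0 = 0)
P = 105210 (P = 14 + 7*(15020 + 8) = 14 + 7*15028 = 14 + 105196 = 105210)
D = 12063 (D = -1293 + 13356 = 12063)
-1175/D + X(115)/P = -1175/12063 + 0/105210 = -1175*1/12063 + 0*(1/105210) = -1175/12063 + 0 = -1175/12063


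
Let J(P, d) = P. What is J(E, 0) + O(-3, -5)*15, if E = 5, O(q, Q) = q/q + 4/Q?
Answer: 8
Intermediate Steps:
O(q, Q) = 1 + 4/Q
J(E, 0) + O(-3, -5)*15 = 5 + ((4 - 5)/(-5))*15 = 5 - ⅕*(-1)*15 = 5 + (⅕)*15 = 5 + 3 = 8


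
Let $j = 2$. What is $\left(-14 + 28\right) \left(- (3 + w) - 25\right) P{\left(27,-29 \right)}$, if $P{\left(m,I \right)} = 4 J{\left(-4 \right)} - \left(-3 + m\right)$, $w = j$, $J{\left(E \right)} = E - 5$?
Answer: $25200$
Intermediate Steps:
$J{\left(E \right)} = -5 + E$ ($J{\left(E \right)} = E - 5 = -5 + E$)
$w = 2$
$P{\left(m,I \right)} = -33 - m$ ($P{\left(m,I \right)} = 4 \left(-5 - 4\right) - \left(-3 + m\right) = 4 \left(-9\right) - \left(-3 + m\right) = -36 - \left(-3 + m\right) = -33 - m$)
$\left(-14 + 28\right) \left(- (3 + w) - 25\right) P{\left(27,-29 \right)} = \left(-14 + 28\right) \left(- (3 + 2) - 25\right) \left(-33 - 27\right) = 14 \left(\left(-1\right) 5 - 25\right) \left(-33 - 27\right) = 14 \left(-5 - 25\right) \left(-60\right) = 14 \left(-30\right) \left(-60\right) = \left(-420\right) \left(-60\right) = 25200$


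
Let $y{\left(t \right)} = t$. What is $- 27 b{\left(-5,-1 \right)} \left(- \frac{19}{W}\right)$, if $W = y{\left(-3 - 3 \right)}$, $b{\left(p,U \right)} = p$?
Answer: $\frac{855}{2} \approx 427.5$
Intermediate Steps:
$W = -6$ ($W = -3 - 3 = -6$)
$- 27 b{\left(-5,-1 \right)} \left(- \frac{19}{W}\right) = \left(-27\right) \left(-5\right) \left(- \frac{19}{-6}\right) = 135 \left(\left(-19\right) \left(- \frac{1}{6}\right)\right) = 135 \cdot \frac{19}{6} = \frac{855}{2}$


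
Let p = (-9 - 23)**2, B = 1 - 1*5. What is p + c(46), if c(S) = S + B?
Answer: 1066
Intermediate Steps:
B = -4 (B = 1 - 5 = -4)
p = 1024 (p = (-32)**2 = 1024)
c(S) = -4 + S (c(S) = S - 4 = -4 + S)
p + c(46) = 1024 + (-4 + 46) = 1024 + 42 = 1066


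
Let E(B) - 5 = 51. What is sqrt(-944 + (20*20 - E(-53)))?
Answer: 10*I*sqrt(6) ≈ 24.495*I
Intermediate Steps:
E(B) = 56 (E(B) = 5 + 51 = 56)
sqrt(-944 + (20*20 - E(-53))) = sqrt(-944 + (20*20 - 1*56)) = sqrt(-944 + (400 - 56)) = sqrt(-944 + 344) = sqrt(-600) = 10*I*sqrt(6)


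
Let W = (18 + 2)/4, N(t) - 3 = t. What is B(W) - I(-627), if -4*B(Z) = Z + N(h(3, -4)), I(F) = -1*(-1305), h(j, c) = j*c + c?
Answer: -1303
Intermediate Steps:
h(j, c) = c + c*j (h(j, c) = c*j + c = c + c*j)
I(F) = 1305
N(t) = 3 + t
W = 5 (W = (¼)*20 = 5)
B(Z) = 13/4 - Z/4 (B(Z) = -(Z + (3 - 4*(1 + 3)))/4 = -(Z + (3 - 4*4))/4 = -(Z + (3 - 16))/4 = -(Z - 13)/4 = -(-13 + Z)/4 = 13/4 - Z/4)
B(W) - I(-627) = (13/4 - ¼*5) - 1*1305 = (13/4 - 5/4) - 1305 = 2 - 1305 = -1303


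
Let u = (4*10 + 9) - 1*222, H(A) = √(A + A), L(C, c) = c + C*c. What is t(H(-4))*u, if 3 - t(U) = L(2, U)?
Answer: -519 + 1038*I*√2 ≈ -519.0 + 1468.0*I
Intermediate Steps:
H(A) = √2*√A (H(A) = √(2*A) = √2*√A)
t(U) = 3 - 3*U (t(U) = 3 - U*(1 + 2) = 3 - U*3 = 3 - 3*U)
u = -173 (u = (40 + 9) - 222 = 49 - 222 = -173)
t(H(-4))*u = (3 - 3*√2*√(-4))*(-173) = (3 - 3*√2*2*I)*(-173) = (3 - 6*I*√2)*(-173) = -519 + 1038*I*√2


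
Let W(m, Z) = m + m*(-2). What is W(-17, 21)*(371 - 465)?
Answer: -1598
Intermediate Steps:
W(m, Z) = -m (W(m, Z) = m - 2*m = -m)
W(-17, 21)*(371 - 465) = (-1*(-17))*(371 - 465) = 17*(-94) = -1598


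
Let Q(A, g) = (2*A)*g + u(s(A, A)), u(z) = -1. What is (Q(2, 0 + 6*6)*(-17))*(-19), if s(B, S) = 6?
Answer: 46189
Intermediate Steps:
Q(A, g) = -1 + 2*A*g (Q(A, g) = (2*A)*g - 1 = 2*A*g - 1 = -1 + 2*A*g)
(Q(2, 0 + 6*6)*(-17))*(-19) = ((-1 + 2*2*(0 + 6*6))*(-17))*(-19) = ((-1 + 2*2*(0 + 36))*(-17))*(-19) = ((-1 + 2*2*36)*(-17))*(-19) = ((-1 + 144)*(-17))*(-19) = (143*(-17))*(-19) = -2431*(-19) = 46189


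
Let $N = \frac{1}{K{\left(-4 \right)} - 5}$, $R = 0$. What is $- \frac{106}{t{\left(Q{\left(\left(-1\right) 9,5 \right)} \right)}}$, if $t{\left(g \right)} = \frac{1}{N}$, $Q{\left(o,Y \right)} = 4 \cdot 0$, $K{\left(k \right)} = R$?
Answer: $\frac{106}{5} \approx 21.2$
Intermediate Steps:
$K{\left(k \right)} = 0$
$N = - \frac{1}{5}$ ($N = \frac{1}{0 - 5} = \frac{1}{-5} = - \frac{1}{5} \approx -0.2$)
$Q{\left(o,Y \right)} = 0$
$t{\left(g \right)} = -5$ ($t{\left(g \right)} = \frac{1}{- \frac{1}{5}} = -5$)
$- \frac{106}{t{\left(Q{\left(\left(-1\right) 9,5 \right)} \right)}} = - \frac{106}{-5} = \left(-106\right) \left(- \frac{1}{5}\right) = \frac{106}{5}$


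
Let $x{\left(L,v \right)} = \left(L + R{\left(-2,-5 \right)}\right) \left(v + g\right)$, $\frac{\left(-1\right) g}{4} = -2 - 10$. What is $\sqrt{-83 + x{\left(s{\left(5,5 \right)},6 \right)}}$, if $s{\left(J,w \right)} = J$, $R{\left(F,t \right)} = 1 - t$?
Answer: $\sqrt{511} \approx 22.605$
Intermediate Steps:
$g = 48$ ($g = - 4 \left(-2 - 10\right) = \left(-4\right) \left(-12\right) = 48$)
$x{\left(L,v \right)} = \left(6 + L\right) \left(48 + v\right)$ ($x{\left(L,v \right)} = \left(L + \left(1 - -5\right)\right) \left(v + 48\right) = \left(L + \left(1 + 5\right)\right) \left(48 + v\right) = \left(L + 6\right) \left(48 + v\right) = \left(6 + L\right) \left(48 + v\right)$)
$\sqrt{-83 + x{\left(s{\left(5,5 \right)},6 \right)}} = \sqrt{-83 + \left(288 + 6 \cdot 6 + 48 \cdot 5 + 5 \cdot 6\right)} = \sqrt{-83 + \left(288 + 36 + 240 + 30\right)} = \sqrt{-83 + 594} = \sqrt{511}$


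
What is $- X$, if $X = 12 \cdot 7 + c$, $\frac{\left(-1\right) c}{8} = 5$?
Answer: $-44$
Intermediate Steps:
$c = -40$ ($c = \left(-8\right) 5 = -40$)
$X = 44$ ($X = 12 \cdot 7 - 40 = 84 - 40 = 44$)
$- X = \left(-1\right) 44 = -44$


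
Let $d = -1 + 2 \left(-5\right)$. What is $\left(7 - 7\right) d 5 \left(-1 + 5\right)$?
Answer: $0$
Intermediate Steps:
$d = -11$ ($d = -1 - 10 = -11$)
$\left(7 - 7\right) d 5 \left(-1 + 5\right) = \left(7 - 7\right) \left(-11\right) 5 \left(-1 + 5\right) = \left(7 - 7\right) \left(-11\right) 5 \cdot 4 = 0 \left(-11\right) 20 = 0 \cdot 20 = 0$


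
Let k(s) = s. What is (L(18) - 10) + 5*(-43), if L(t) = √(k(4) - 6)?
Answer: -225 + I*√2 ≈ -225.0 + 1.4142*I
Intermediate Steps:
L(t) = I*√2 (L(t) = √(4 - 6) = √(-2) = I*√2)
(L(18) - 10) + 5*(-43) = (I*√2 - 10) + 5*(-43) = (-10 + I*√2) - 215 = -225 + I*√2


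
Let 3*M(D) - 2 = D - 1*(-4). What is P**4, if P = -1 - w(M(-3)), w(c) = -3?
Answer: 16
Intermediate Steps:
M(D) = 2 + D/3 (M(D) = 2/3 + (D - 1*(-4))/3 = 2/3 + (D + 4)/3 = 2/3 + (4 + D)/3 = 2/3 + (4/3 + D/3) = 2 + D/3)
P = 2 (P = -1 - 1*(-3) = -1 + 3 = 2)
P**4 = 2**4 = 16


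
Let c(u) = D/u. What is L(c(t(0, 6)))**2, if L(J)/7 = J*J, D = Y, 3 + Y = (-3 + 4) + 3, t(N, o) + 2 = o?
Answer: 49/256 ≈ 0.19141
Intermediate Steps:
t(N, o) = -2 + o
Y = 1 (Y = -3 + ((-3 + 4) + 3) = -3 + (1 + 3) = -3 + 4 = 1)
D = 1
c(u) = 1/u
L(J) = 7*J**2 (L(J) = 7*(J*J) = 7*J**2)
L(c(t(0, 6)))**2 = (7*(1/(-2 + 6))**2)**2 = (7*(1/4)**2)**2 = (7*(1/16))**2 = (7/16)**2 = 49/256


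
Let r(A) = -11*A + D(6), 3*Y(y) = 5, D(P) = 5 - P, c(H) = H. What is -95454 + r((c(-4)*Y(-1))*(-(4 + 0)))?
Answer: -287245/3 ≈ -95748.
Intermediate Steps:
Y(y) = 5/3 (Y(y) = (1/3)*5 = 5/3)
r(A) = -1 - 11*A (r(A) = -11*A + (5 - 1*6) = -11*A + (5 - 6) = -11*A - 1 = -1 - 11*A)
-95454 + r((c(-4)*Y(-1))*(-(4 + 0))) = -95454 + (-1 - 11*(-4*5/3)*(-(4 + 0))) = -95454 + (-1 - (-220)*(-1*4)/3) = -95454 + (-1 - (-220)*(-4)/3) = -95454 + (-1 - 11*80/3) = -95454 + (-1 - 880/3) = -95454 - 883/3 = -287245/3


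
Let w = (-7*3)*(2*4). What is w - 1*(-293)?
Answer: 125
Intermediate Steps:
w = -168 (w = -21*8 = -168)
w - 1*(-293) = -168 - 1*(-293) = -168 + 293 = 125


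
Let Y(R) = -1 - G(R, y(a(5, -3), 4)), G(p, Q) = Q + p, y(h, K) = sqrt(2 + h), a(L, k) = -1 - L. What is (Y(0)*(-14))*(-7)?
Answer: -98 - 196*I ≈ -98.0 - 196.0*I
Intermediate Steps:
Y(R) = -1 - R - 2*I (Y(R) = -1 - (sqrt(2 + (-1 - 1*5)) + R) = -1 - (sqrt(2 + (-1 - 5)) + R) = -1 - (sqrt(2 - 6) + R) = -1 - (sqrt(-4) + R) = -1 - (2*I + R) = -1 - (R + 2*I) = -1 + (-R - 2*I) = -1 - R - 2*I)
(Y(0)*(-14))*(-7) = ((-1 - 1*0 - 2*I)*(-14))*(-7) = ((-1 + 0 - 2*I)*(-14))*(-7) = ((-1 - 2*I)*(-14))*(-7) = (14 + 28*I)*(-7) = -98 - 196*I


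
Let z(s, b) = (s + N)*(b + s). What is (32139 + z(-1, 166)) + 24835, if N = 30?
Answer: 61759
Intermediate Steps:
z(s, b) = (30 + s)*(b + s) (z(s, b) = (s + 30)*(b + s) = (30 + s)*(b + s))
(32139 + z(-1, 166)) + 24835 = (32139 + ((-1)**2 + 30*166 + 30*(-1) + 166*(-1))) + 24835 = (32139 + (1 + 4980 - 30 - 166)) + 24835 = (32139 + 4785) + 24835 = 36924 + 24835 = 61759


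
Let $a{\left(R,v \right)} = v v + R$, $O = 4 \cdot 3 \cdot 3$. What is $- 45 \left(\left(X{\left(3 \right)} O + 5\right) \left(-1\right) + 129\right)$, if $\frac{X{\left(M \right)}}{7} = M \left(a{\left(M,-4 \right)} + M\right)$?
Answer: $742860$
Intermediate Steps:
$O = 36$ ($O = 12 \cdot 3 = 36$)
$a{\left(R,v \right)} = R + v^{2}$ ($a{\left(R,v \right)} = v^{2} + R = R + v^{2}$)
$X{\left(M \right)} = 7 M \left(16 + 2 M\right)$ ($X{\left(M \right)} = 7 M \left(\left(M + \left(-4\right)^{2}\right) + M\right) = 7 M \left(\left(M + 16\right) + M\right) = 7 M \left(\left(16 + M\right) + M\right) = 7 M \left(16 + 2 M\right)$)
$- 45 \left(\left(X{\left(3 \right)} O + 5\right) \left(-1\right) + 129\right) = - 45 \left(\left(14 \cdot 3 \left(8 + 3\right) 36 + 5\right) \left(-1\right) + 129\right) = - 45 \left(\left(14 \cdot 3 \cdot 11 \cdot 36 + 5\right) \left(-1\right) + 129\right) = - 45 \left(\left(462 \cdot 36 + 5\right) \left(-1\right) + 129\right) = - 45 \left(\left(16632 + 5\right) \left(-1\right) + 129\right) = - 45 \left(16637 \left(-1\right) + 129\right) = - 45 \left(-16637 + 129\right) = \left(-45\right) \left(-16508\right) = 742860$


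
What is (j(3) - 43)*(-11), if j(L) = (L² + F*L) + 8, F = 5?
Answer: 121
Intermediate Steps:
j(L) = 8 + L² + 5*L (j(L) = (L² + 5*L) + 8 = 8 + L² + 5*L)
(j(3) - 43)*(-11) = ((8 + 3² + 5*3) - 43)*(-11) = ((8 + 9 + 15) - 43)*(-11) = (32 - 43)*(-11) = -11*(-11) = 121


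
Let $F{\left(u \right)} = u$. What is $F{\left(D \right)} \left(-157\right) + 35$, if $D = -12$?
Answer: $1919$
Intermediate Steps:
$F{\left(D \right)} \left(-157\right) + 35 = \left(-12\right) \left(-157\right) + 35 = 1884 + 35 = 1919$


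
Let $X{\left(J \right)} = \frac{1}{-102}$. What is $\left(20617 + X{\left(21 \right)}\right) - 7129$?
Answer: $\frac{1375775}{102} \approx 13488.0$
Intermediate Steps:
$X{\left(J \right)} = - \frac{1}{102}$
$\left(20617 + X{\left(21 \right)}\right) - 7129 = \left(20617 - \frac{1}{102}\right) - 7129 = \frac{2102933}{102} - 7129 = \frac{1375775}{102}$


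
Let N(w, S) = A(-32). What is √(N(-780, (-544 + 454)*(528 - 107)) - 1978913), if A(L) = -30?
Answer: I*√1978943 ≈ 1406.8*I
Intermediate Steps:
N(w, S) = -30
√(N(-780, (-544 + 454)*(528 - 107)) - 1978913) = √(-30 - 1978913) = √(-1978943) = I*√1978943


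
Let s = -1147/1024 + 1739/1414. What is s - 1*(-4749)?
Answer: 3438203471/723968 ≈ 4749.1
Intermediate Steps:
s = 79439/723968 (s = -1147*1/1024 + 1739*(1/1414) = -1147/1024 + 1739/1414 = 79439/723968 ≈ 0.10973)
s - 1*(-4749) = 79439/723968 - 1*(-4749) = 79439/723968 + 4749 = 3438203471/723968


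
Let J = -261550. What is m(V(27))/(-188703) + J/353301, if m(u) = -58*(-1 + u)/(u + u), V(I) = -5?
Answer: -945267716/1277183115 ≈ -0.74012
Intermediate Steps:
m(u) = -29*(-1 + u)/u (m(u) = -58*(-1 + u)/(2*u) = -58*(-1 + u)*1/(2*u) = -29*(-1 + u)/u)
m(V(27))/(-188703) + J/353301 = (-29 + 29/(-5))/(-188703) - 261550/353301 = (-29 + 29*(-⅕))*(-1/188703) - 261550*1/353301 = (-29 - 29/5)*(-1/188703) - 261550/353301 = -174/5*(-1/188703) - 261550/353301 = 2/10845 - 261550/353301 = -945267716/1277183115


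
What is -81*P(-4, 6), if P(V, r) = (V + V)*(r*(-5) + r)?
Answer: -15552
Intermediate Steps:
P(V, r) = -8*V*r (P(V, r) = (2*V)*(-5*r + r) = (2*V)*(-4*r) = -8*V*r)
-81*P(-4, 6) = -(-648)*(-4)*6 = -81*192 = -15552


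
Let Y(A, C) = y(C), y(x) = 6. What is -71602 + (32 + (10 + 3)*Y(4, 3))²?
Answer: -59502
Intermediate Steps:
Y(A, C) = 6
-71602 + (32 + (10 + 3)*Y(4, 3))² = -71602 + (32 + (10 + 3)*6)² = -71602 + (32 + 13*6)² = -71602 + (32 + 78)² = -71602 + 110² = -71602 + 12100 = -59502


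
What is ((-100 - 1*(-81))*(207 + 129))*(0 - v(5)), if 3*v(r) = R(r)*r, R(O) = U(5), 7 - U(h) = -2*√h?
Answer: 74480 + 21280*√5 ≈ 1.2206e+5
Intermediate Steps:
U(h) = 7 + 2*√h (U(h) = 7 - (-2)*√h = 7 + 2*√h)
R(O) = 7 + 2*√5
v(r) = r*(7 + 2*√5)/3 (v(r) = ((7 + 2*√5)*r)/3 = (r*(7 + 2*√5))/3 = r*(7 + 2*√5)/3)
((-100 - 1*(-81))*(207 + 129))*(0 - v(5)) = ((-100 - 1*(-81))*(207 + 129))*(0 - 5*(7 + 2*√5)/3) = ((-100 + 81)*336)*(0 - (35/3 + 10*√5/3)) = (-19*336)*(0 + (-35/3 - 10*√5/3)) = -6384*(-35/3 - 10*√5/3) = 74480 + 21280*√5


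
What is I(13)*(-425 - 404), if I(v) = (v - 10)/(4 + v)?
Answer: -2487/17 ≈ -146.29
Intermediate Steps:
I(v) = (-10 + v)/(4 + v)
I(13)*(-425 - 404) = ((-10 + 13)/(4 + 13))*(-425 - 404) = (3/17)*(-829) = -2487/17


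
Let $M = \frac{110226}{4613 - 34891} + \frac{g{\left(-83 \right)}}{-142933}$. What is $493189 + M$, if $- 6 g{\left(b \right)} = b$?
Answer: $\frac{6403112382377947}{12983176122} \approx 4.9319 \cdot 10^{5}$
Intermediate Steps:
$g{\left(b \right)} = - \frac{b}{6}$
$M = - \frac{47266055111}{12983176122}$ ($M = \frac{110226}{4613 - 34891} + \frac{\left(- \frac{1}{6}\right) \left(-83\right)}{-142933} = \frac{110226}{4613 - 34891} + \frac{83}{6} \left(- \frac{1}{142933}\right) = \frac{110226}{-30278} - \frac{83}{857598} = 110226 \left(- \frac{1}{30278}\right) - \frac{83}{857598} = - \frac{55113}{15139} - \frac{83}{857598} = - \frac{47266055111}{12983176122} \approx -3.6406$)
$493189 + M = 493189 - \frac{47266055111}{12983176122} = \frac{6403112382377947}{12983176122}$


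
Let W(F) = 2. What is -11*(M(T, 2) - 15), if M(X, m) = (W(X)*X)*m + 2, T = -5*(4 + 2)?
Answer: 1463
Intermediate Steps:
T = -30 (T = -5*6 = -30)
M(X, m) = 2 + 2*X*m (M(X, m) = (2*X)*m + 2 = 2*X*m + 2 = 2 + 2*X*m)
-11*(M(T, 2) - 15) = -11*((2 + 2*(-30)*2) - 15) = -11*((2 - 120) - 15) = -11*(-118 - 15) = -11*(-133) = 1463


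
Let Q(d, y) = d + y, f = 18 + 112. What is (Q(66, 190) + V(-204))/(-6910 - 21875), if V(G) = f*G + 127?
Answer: 26137/28785 ≈ 0.90801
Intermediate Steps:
f = 130
V(G) = 127 + 130*G (V(G) = 130*G + 127 = 127 + 130*G)
(Q(66, 190) + V(-204))/(-6910 - 21875) = ((66 + 190) + (127 + 130*(-204)))/(-6910 - 21875) = (256 + (127 - 26520))/(-28785) = (256 - 26393)*(-1/28785) = -26137*(-1/28785) = 26137/28785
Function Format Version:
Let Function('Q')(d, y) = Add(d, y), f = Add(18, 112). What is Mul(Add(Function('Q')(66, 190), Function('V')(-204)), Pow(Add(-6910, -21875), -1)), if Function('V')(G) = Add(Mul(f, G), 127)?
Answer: Rational(26137, 28785) ≈ 0.90801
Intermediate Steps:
f = 130
Function('V')(G) = Add(127, Mul(130, G)) (Function('V')(G) = Add(Mul(130, G), 127) = Add(127, Mul(130, G)))
Mul(Add(Function('Q')(66, 190), Function('V')(-204)), Pow(Add(-6910, -21875), -1)) = Mul(Add(Add(66, 190), Add(127, Mul(130, -204))), Pow(Add(-6910, -21875), -1)) = Mul(Add(256, Add(127, -26520)), Pow(-28785, -1)) = Mul(Add(256, -26393), Rational(-1, 28785)) = Mul(-26137, Rational(-1, 28785)) = Rational(26137, 28785)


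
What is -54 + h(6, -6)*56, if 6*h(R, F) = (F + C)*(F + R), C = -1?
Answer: -54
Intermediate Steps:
h(R, F) = (-1 + F)*(F + R)/6 (h(R, F) = ((F - 1)*(F + R))/6 = ((-1 + F)*(F + R))/6 = (-1 + F)*(F + R)/6)
-54 + h(6, -6)*56 = -54 + (-⅙*(-6) - ⅙*6 + (⅙)*(-6)² + (⅙)*(-6)*6)*56 = -54 + (1 - 1 + (⅙)*36 - 6)*56 = -54 + (1 - 1 + 6 - 6)*56 = -54 + 0*56 = -54 + 0 = -54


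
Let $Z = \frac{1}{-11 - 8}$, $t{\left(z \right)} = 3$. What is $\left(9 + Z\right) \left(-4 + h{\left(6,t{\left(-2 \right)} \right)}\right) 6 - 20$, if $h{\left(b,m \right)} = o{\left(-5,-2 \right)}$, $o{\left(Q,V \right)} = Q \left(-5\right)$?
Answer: $\frac{21040}{19} \approx 1107.4$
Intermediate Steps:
$o{\left(Q,V \right)} = - 5 Q$
$h{\left(b,m \right)} = 25$ ($h{\left(b,m \right)} = \left(-5\right) \left(-5\right) = 25$)
$Z = - \frac{1}{19}$ ($Z = \frac{1}{-19} = - \frac{1}{19} \approx -0.052632$)
$\left(9 + Z\right) \left(-4 + h{\left(6,t{\left(-2 \right)} \right)}\right) 6 - 20 = \left(9 - \frac{1}{19}\right) \left(-4 + 25\right) 6 - 20 = \frac{170 \cdot 21 \cdot 6}{19} - 20 = \frac{170}{19} \cdot 126 - 20 = \frac{21420}{19} - 20 = \frac{21040}{19}$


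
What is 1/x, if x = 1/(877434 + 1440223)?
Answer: 2317657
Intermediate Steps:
x = 1/2317657 ≈ 4.3147e-7
1/x = 1/(1/2317657) = 2317657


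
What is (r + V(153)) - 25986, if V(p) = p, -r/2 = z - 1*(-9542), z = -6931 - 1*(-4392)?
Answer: -39839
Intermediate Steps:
z = -2539 (z = -6931 + 4392 = -2539)
r = -14006 (r = -2*(-2539 - 1*(-9542)) = -2*(-2539 + 9542) = -2*7003 = -14006)
(r + V(153)) - 25986 = (-14006 + 153) - 25986 = -13853 - 25986 = -39839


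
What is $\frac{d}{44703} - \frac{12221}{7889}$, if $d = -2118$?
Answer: $- \frac{187674755}{117553989} \approx -1.5965$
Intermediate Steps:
$\frac{d}{44703} - \frac{12221}{7889} = - \frac{2118}{44703} - \frac{12221}{7889} = \left(-2118\right) \frac{1}{44703} - \frac{12221}{7889} = - \frac{706}{14901} - \frac{12221}{7889} = - \frac{187674755}{117553989}$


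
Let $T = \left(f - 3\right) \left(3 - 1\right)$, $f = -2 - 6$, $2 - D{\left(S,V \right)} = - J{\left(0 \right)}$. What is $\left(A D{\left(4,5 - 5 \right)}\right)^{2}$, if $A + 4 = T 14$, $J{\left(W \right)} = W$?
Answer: $389376$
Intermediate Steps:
$D{\left(S,V \right)} = 2$ ($D{\left(S,V \right)} = 2 - \left(-1\right) 0 = 2 - 0 = 2 + 0 = 2$)
$f = -8$ ($f = -2 - 6 = -8$)
$T = -22$ ($T = \left(-8 - 3\right) \left(3 - 1\right) = \left(-11\right) 2 = -22$)
$A = -312$ ($A = -4 - 308 = -312$)
$\left(A D{\left(4,5 - 5 \right)}\right)^{2} = \left(\left(-312\right) 2\right)^{2} = \left(-624\right)^{2} = 389376$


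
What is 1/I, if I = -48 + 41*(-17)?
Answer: -1/745 ≈ -0.0013423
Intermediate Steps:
I = -745 (I = -48 - 697 = -745)
1/I = 1/(-745) = -1/745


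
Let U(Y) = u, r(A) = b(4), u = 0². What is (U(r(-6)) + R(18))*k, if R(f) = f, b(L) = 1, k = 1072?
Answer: 19296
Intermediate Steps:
u = 0
r(A) = 1
U(Y) = 0
(U(r(-6)) + R(18))*k = (0 + 18)*1072 = 18*1072 = 19296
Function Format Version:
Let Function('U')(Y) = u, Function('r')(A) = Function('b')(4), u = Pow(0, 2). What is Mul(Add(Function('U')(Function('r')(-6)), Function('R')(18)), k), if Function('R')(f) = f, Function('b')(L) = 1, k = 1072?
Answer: 19296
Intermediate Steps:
u = 0
Function('r')(A) = 1
Function('U')(Y) = 0
Mul(Add(Function('U')(Function('r')(-6)), Function('R')(18)), k) = Mul(Add(0, 18), 1072) = Mul(18, 1072) = 19296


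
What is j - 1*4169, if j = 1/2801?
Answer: -11677368/2801 ≈ -4169.0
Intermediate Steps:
j = 1/2801 ≈ 0.00035702
j - 1*4169 = 1/2801 - 1*4169 = 1/2801 - 4169 = -11677368/2801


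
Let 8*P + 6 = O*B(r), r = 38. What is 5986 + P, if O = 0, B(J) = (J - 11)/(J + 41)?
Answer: 23941/4 ≈ 5985.3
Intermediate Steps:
B(J) = (-11 + J)/(41 + J)
P = -¾ (P = -¾ + (0*((-11 + 38)/(41 + 38)))/8 = -¾ + (0*(27/79))/8 = -¾ + (⅛)*0 = -¾ + 0 = -¾ ≈ -0.75000)
5986 + P = 5986 - ¾ = 23941/4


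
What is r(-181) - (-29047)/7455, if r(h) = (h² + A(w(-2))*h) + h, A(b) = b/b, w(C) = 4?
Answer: 241563592/7455 ≈ 32403.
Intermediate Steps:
A(b) = 1
r(h) = h² + 2*h (r(h) = (h² + 1*h) + h = (h² + h) + h = (h + h²) + h = h² + 2*h)
r(-181) - (-29047)/7455 = -181*(2 - 181) - (-29047)/7455 = -181*(-179) - (-29047)/7455 = 32399 - 1*(-29047/7455) = 32399 + 29047/7455 = 241563592/7455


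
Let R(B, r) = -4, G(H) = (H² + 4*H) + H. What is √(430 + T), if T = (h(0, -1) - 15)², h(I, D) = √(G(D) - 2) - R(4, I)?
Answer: √(545 - 22*I*√6) ≈ 23.374 - 1.1528*I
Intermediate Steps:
G(H) = H² + 5*H
h(I, D) = 4 + √(-2 + D*(5 + D)) (h(I, D) = √(D*(5 + D) - 2) - 1*(-4) = √(-2 + D*(5 + D)) + 4 = 4 + √(-2 + D*(5 + D)))
T = (-11 + I*√6)² (T = ((4 + √(-2 - (5 - 1))) - 15)² = ((4 + √(-2 - 1*4)) - 15)² = ((4 + √(-2 - 4)) - 15)² = ((4 + √(-6)) - 15)² = ((4 + I*√6) - 15)² = (-11 + I*√6)² ≈ 115.0 - 53.889*I)
√(430 + T) = √(430 + (11 - I*√6)²)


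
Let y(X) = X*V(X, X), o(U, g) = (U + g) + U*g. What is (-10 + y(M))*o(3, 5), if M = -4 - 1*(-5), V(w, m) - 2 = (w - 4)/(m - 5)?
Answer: -667/4 ≈ -166.75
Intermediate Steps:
o(U, g) = U + g + U*g
V(w, m) = 2 + (-4 + w)/(-5 + m) (V(w, m) = 2 + (w - 4)/(m - 5) = 2 + (-4 + w)/(-5 + m))
M = 1 (M = -4 + 5 = 1)
y(X) = X*(-14 + 3*X)/(-5 + X) (y(X) = X*((-14 + X + 2*X)/(-5 + X)) = X*((-14 + 3*X)/(-5 + X)) = X*(-14 + 3*X)/(-5 + X))
(-10 + y(M))*o(3, 5) = (-10 + 1*(-14 + 3*1)/(-5 + 1))*(3 + 5 + 3*5) = (-10 + 1*(-14 + 3)/(-4))*(3 + 5 + 15) = (-10 + 1*(-¼)*(-11))*23 = (-10 + 11/4)*23 = -29/4*23 = -667/4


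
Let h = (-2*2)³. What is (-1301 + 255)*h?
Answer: 66944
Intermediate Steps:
h = -64 (h = (-4)³ = -64)
(-1301 + 255)*h = (-1301 + 255)*(-64) = -1046*(-64) = 66944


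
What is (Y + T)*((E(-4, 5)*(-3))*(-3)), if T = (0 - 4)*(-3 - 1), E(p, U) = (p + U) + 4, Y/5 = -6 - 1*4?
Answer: -1530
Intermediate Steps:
Y = -50 (Y = 5*(-6 - 1*4) = 5*(-6 - 4) = 5*(-10) = -50)
E(p, U) = 4 + U + p (E(p, U) = (U + p) + 4 = 4 + U + p)
T = 16 (T = -4*(-4) = 16)
(Y + T)*((E(-4, 5)*(-3))*(-3)) = (-50 + 16)*(((4 + 5 - 4)*(-3))*(-3)) = -34*5*(-3)*(-3) = -(-510)*(-3) = -34*45 = -1530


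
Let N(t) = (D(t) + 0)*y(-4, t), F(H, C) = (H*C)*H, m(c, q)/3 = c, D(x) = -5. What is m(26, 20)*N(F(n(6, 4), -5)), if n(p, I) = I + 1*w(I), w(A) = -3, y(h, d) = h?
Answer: 1560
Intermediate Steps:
n(p, I) = -3 + I (n(p, I) = I + 1*(-3) = I - 3 = -3 + I)
m(c, q) = 3*c
F(H, C) = C*H² (F(H, C) = (C*H)*H = C*H²)
N(t) = 20 (N(t) = (-5 + 0)*(-4) = -5*(-4) = 20)
m(26, 20)*N(F(n(6, 4), -5)) = (3*26)*20 = 78*20 = 1560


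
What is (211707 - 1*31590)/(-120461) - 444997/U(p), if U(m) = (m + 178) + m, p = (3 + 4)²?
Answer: -53654495909/33247236 ≈ -1613.8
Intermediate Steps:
p = 49 (p = 7² = 49)
U(m) = 178 + 2*m (U(m) = (178 + m) + m = 178 + 2*m)
(211707 - 1*31590)/(-120461) - 444997/U(p) = (211707 - 1*31590)/(-120461) - 444997/(178 + 2*49) = (211707 - 31590)*(-1/120461) - 444997/(178 + 98) = 180117*(-1/120461) - 444997/276 = -180117/120461 - 444997*1/276 = -180117/120461 - 444997/276 = -53654495909/33247236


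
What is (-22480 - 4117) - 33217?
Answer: -59814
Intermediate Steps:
(-22480 - 4117) - 33217 = -26597 - 33217 = -59814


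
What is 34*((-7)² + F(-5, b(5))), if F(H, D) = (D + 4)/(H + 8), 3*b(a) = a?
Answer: 15572/9 ≈ 1730.2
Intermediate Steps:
b(a) = a/3
F(H, D) = (4 + D)/(8 + H)
34*((-7)² + F(-5, b(5))) = 34*((-7)² + (4 + (⅓)*5)/(8 - 5)) = 34*(49 + (4 + 5/3)/3) = 34*(49 + (⅓)*(17/3)) = 34*(49 + 17/9) = 34*(458/9) = 15572/9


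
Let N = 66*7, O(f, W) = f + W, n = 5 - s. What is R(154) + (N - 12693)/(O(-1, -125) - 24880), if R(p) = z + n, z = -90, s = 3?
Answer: -2188297/25006 ≈ -87.511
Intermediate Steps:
n = 2 (n = 5 - 1*3 = 5 - 3 = 2)
O(f, W) = W + f
N = 462
R(p) = -88 (R(p) = -90 + 2 = -88)
R(154) + (N - 12693)/(O(-1, -125) - 24880) = -88 + (462 - 12693)/((-125 - 1) - 24880) = -88 - 12231/(-126 - 24880) = -88 - 12231/(-25006) = -88 - 12231*(-1/25006) = -88 + 12231/25006 = -2188297/25006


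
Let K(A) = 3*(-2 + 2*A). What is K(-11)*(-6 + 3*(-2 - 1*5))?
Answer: 1944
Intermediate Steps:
K(A) = -6 + 6*A
K(-11)*(-6 + 3*(-2 - 1*5)) = (-6 + 6*(-11))*(-6 + 3*(-2 - 1*5)) = (-6 - 66)*(-6 + 3*(-2 - 5)) = -72*(-6 + 3*(-7)) = -72*(-6 - 21) = -72*(-27) = 1944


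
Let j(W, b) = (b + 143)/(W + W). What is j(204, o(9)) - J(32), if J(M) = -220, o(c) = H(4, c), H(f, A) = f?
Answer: 29969/136 ≈ 220.36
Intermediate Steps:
o(c) = 4
j(W, b) = (143 + b)/(2*W) (j(W, b) = (143 + b)/((2*W)) = (143 + b)*(1/(2*W)) = (143 + b)/(2*W))
j(204, o(9)) - J(32) = (1/2)*(143 + 4)/204 - 1*(-220) = (1/2)*(1/204)*147 + 220 = 49/136 + 220 = 29969/136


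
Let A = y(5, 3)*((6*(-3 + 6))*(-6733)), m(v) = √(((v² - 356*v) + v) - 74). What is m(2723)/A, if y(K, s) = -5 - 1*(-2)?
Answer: 37*√4710/363582 ≈ 0.0069841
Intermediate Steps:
y(K, s) = -3 (y(K, s) = -5 + 2 = -3)
m(v) = √(-74 + v² - 355*v) (m(v) = √((v² - 355*v) - 74) = √(-74 + v² - 355*v))
A = 363582 (A = -3*6*(-3 + 6)*(-6733) = -3*6*3*(-6733) = -54*(-6733) = -3*(-121194) = 363582)
m(2723)/A = √(-74 + 2723² - 355*2723)/363582 = √(-74 + 7414729 - 966665)*(1/363582) = √6447990*(1/363582) = (37*√4710)*(1/363582) = 37*√4710/363582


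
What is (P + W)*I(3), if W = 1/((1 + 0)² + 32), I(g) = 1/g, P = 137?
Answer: 4522/99 ≈ 45.677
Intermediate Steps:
W = 1/33 (W = 1/(1² + 32) = 1/(1 + 32) = 1/33 ≈ 0.030303)
(P + W)*I(3) = (137 + 1/33)/3 = (4522/33)*(⅓) = 4522/99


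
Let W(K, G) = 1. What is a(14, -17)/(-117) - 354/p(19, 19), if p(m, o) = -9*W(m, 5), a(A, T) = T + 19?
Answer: 4600/117 ≈ 39.316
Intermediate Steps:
a(A, T) = 19 + T
p(m, o) = -9 (p(m, o) = -9*1 = -9)
a(14, -17)/(-117) - 354/p(19, 19) = (19 - 17)/(-117) - 354/(-9) = 2*(-1/117) - 354*(-⅑) = -2/117 + 118/3 = 4600/117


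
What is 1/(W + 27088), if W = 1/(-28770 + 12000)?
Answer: 16770/454265759 ≈ 3.6917e-5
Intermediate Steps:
W = -1/16770 (W = 1/(-16770) = -1/16770 ≈ -5.9630e-5)
1/(W + 27088) = 1/(-1/16770 + 27088) = 1/(454265759/16770) = 16770/454265759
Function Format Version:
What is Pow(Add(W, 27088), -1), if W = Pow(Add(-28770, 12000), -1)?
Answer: Rational(16770, 454265759) ≈ 3.6917e-5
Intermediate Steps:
W = Rational(-1, 16770) (W = Pow(-16770, -1) = Rational(-1, 16770) ≈ -5.9630e-5)
Pow(Add(W, 27088), -1) = Pow(Add(Rational(-1, 16770), 27088), -1) = Pow(Rational(454265759, 16770), -1) = Rational(16770, 454265759)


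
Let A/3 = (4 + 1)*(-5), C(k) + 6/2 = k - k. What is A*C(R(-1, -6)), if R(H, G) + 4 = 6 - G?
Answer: 225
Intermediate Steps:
R(H, G) = 2 - G (R(H, G) = -4 + (6 - G) = 2 - G)
C(k) = -3 (C(k) = -3 + (k - k) = -3 + 0 = -3)
A = -75 (A = 3*((4 + 1)*(-5)) = 3*(5*(-5)) = 3*(-25) = -75)
A*C(R(-1, -6)) = -75*(-3) = 225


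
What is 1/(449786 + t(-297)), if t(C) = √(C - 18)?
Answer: 449786/202307446111 - 3*I*√35/202307446111 ≈ 2.2233e-6 - 8.7729e-11*I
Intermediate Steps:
t(C) = √(-18 + C)
1/(449786 + t(-297)) = 1/(449786 + √(-18 - 297)) = 1/(449786 + √(-315)) = 1/(449786 + 3*I*√35)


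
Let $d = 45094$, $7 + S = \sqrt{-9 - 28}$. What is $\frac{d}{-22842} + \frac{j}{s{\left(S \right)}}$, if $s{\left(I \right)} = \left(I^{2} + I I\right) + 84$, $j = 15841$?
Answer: $\frac{7 \left(- 90188 \sqrt{37} + 25497855 i\right)}{45684 \left(7 \sqrt{37} + 27 i\right)} \approx 40.09 + 66.335 i$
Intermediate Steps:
$S = -7 + i \sqrt{37}$ ($S = -7 + \sqrt{-9 - 28} = -7 + \sqrt{-37} = -7 + i \sqrt{37} \approx -7.0 + 6.0828 i$)
$s{\left(I \right)} = 84 + 2 I^{2}$ ($s{\left(I \right)} = \left(I^{2} + I^{2}\right) + 84 = 2 I^{2} + 84 = 84 + 2 I^{2}$)
$\frac{d}{-22842} + \frac{j}{s{\left(S \right)}} = \frac{45094}{-22842} + \frac{15841}{84 + 2 \left(-7 + i \sqrt{37}\right)^{2}} = 45094 \left(- \frac{1}{22842}\right) + \frac{15841}{84 + 2 \left(-7 + i \sqrt{37}\right)^{2}} = - \frac{22547}{11421} + \frac{15841}{84 + 2 \left(-7 + i \sqrt{37}\right)^{2}}$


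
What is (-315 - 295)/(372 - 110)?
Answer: -305/131 ≈ -2.3282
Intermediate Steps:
(-315 - 295)/(372 - 110) = -610/262 = -610*1/262 = -305/131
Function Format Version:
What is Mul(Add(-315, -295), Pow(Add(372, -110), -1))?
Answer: Rational(-305, 131) ≈ -2.3282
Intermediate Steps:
Mul(Add(-315, -295), Pow(Add(372, -110), -1)) = Mul(-610, Pow(262, -1)) = Mul(-610, Rational(1, 262)) = Rational(-305, 131)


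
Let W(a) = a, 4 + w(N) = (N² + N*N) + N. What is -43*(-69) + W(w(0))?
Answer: 2963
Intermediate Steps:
w(N) = -4 + N + 2*N² (w(N) = -4 + ((N² + N*N) + N) = -4 + ((N² + N²) + N) = -4 + (2*N² + N) = -4 + (N + 2*N²) = -4 + N + 2*N²)
-43*(-69) + W(w(0)) = -43*(-69) + (-4 + 0 + 2*0²) = 2967 + (-4 + 0 + 2*0) = 2967 + (-4 + 0 + 0) = 2967 - 4 = 2963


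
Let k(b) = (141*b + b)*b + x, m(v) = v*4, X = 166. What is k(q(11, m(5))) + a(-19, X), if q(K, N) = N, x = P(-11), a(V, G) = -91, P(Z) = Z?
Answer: 56698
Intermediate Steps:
x = -11
m(v) = 4*v
k(b) = -11 + 142*b² (k(b) = (141*b + b)*b - 11 = (142*b)*b - 11 = 142*b² - 11 = -11 + 142*b²)
k(q(11, m(5))) + a(-19, X) = (-11 + 142*(4*5)²) - 91 = (-11 + 142*20²) - 91 = (-11 + 142*400) - 91 = (-11 + 56800) - 91 = 56789 - 91 = 56698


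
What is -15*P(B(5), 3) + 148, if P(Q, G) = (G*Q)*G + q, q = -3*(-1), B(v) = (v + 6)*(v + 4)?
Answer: -13262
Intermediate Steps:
B(v) = (4 + v)*(6 + v) (B(v) = (6 + v)*(4 + v) = (4 + v)*(6 + v))
q = 3
P(Q, G) = 3 + Q*G² (P(Q, G) = (G*Q)*G + 3 = Q*G² + 3 = 3 + Q*G²)
-15*P(B(5), 3) + 148 = -15*(3 + (24 + 5² + 10*5)*3²) + 148 = -15*(3 + (24 + 25 + 50)*9) + 148 = -15*(3 + 99*9) + 148 = -15*(3 + 891) + 148 = -15*894 + 148 = -13410 + 148 = -13262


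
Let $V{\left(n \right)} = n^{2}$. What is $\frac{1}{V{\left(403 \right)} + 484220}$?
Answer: $\frac{1}{646629} \approx 1.5465 \cdot 10^{-6}$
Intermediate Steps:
$\frac{1}{V{\left(403 \right)} + 484220} = \frac{1}{403^{2} + 484220} = \frac{1}{162409 + 484220} = \frac{1}{646629}$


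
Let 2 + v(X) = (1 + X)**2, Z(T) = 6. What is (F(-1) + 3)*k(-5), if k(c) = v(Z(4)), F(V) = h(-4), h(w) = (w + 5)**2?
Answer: 188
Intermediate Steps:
h(w) = (5 + w)**2
F(V) = 1 (F(V) = (5 - 4)**2 = 1**2 = 1)
v(X) = -2 + (1 + X)**2
k(c) = 47 (k(c) = -2 + (1 + 6)**2 = -2 + 7**2 = -2 + 49 = 47)
(F(-1) + 3)*k(-5) = (1 + 3)*47 = 4*47 = 188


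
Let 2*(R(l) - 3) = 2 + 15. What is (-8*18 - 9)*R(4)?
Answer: -3519/2 ≈ -1759.5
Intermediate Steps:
R(l) = 23/2 (R(l) = 3 + (2 + 15)/2 = 3 + (½)*17 = 3 + 17/2 = 23/2)
(-8*18 - 9)*R(4) = (-8*18 - 9)*(23/2) = (-144 - 9)*(23/2) = -153*23/2 = -3519/2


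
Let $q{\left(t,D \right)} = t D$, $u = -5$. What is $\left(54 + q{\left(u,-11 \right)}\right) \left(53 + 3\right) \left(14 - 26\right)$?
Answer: $-73248$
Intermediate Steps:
$q{\left(t,D \right)} = D t$
$\left(54 + q{\left(u,-11 \right)}\right) \left(53 + 3\right) \left(14 - 26\right) = \left(54 - -55\right) \left(53 + 3\right) \left(14 - 26\right) = \left(54 + 55\right) 56 \left(-12\right) = 109 \left(-672\right) = -73248$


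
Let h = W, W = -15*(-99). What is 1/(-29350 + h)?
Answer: -1/27865 ≈ -3.5887e-5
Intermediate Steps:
W = 1485
h = 1485
1/(-29350 + h) = 1/(-29350 + 1485) = 1/(-27865) = -1/27865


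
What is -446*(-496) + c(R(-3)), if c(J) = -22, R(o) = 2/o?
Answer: 221194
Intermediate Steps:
-446*(-496) + c(R(-3)) = -446*(-496) - 22 = 221216 - 22 = 221194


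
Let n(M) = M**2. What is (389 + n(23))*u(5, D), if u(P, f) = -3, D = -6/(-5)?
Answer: -2754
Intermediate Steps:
D = 6/5 (D = -6*(-1/5) = 6/5 ≈ 1.2000)
(389 + n(23))*u(5, D) = (389 + 23**2)*(-3) = (389 + 529)*(-3) = 918*(-3) = -2754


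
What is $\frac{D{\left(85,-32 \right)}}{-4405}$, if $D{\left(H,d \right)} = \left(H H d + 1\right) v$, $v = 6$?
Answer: $\frac{1387194}{4405} \approx 314.91$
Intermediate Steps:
$D{\left(H,d \right)} = 6 + 6 d H^{2}$ ($D{\left(H,d \right)} = \left(H H d + 1\right) 6 = \left(H^{2} d + 1\right) 6 = \left(d H^{2} + 1\right) 6 = \left(1 + d H^{2}\right) 6 = 6 + 6 d H^{2}$)
$\frac{D{\left(85,-32 \right)}}{-4405} = \frac{6 + 6 \left(-32\right) 85^{2}}{-4405} = \left(6 + 6 \left(-32\right) 7225\right) \left(- \frac{1}{4405}\right) = \left(6 - 1387200\right) \left(- \frac{1}{4405}\right) = \left(-1387194\right) \left(- \frac{1}{4405}\right) = \frac{1387194}{4405}$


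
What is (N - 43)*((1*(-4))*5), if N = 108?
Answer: -1300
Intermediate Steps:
(N - 43)*((1*(-4))*5) = (108 - 43)*((1*(-4))*5) = 65*(-4*5) = 65*(-20) = -1300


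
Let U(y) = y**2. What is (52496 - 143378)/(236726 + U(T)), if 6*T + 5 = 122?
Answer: -363528/948425 ≈ -0.38330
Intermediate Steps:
T = 39/2 (T = -5/6 + (1/6)*122 = -5/6 + 61/3 = 39/2 ≈ 19.500)
(52496 - 143378)/(236726 + U(T)) = (52496 - 143378)/(236726 + (39/2)**2) = -90882/(236726 + 1521/4) = -90882/948425/4 = -90882*4/948425 = -363528/948425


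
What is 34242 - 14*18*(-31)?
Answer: 42054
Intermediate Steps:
34242 - 14*18*(-31) = 34242 - 252*(-31) = 34242 + 7812 = 42054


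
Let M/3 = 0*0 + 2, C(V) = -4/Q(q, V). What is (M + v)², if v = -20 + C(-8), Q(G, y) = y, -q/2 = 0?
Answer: 729/4 ≈ 182.25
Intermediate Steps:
q = 0 (q = -2*0 = 0)
C(V) = -4/V
v = -39/2 (v = -20 - 4/(-8) = -20 - 4*(-⅛) = -20 + ½ = -39/2 ≈ -19.500)
M = 6 (M = 3*(0*0 + 2) = 3*(0 + 2) = 3*2 = 6)
(M + v)² = (6 - 39/2)² = (-27/2)² = 729/4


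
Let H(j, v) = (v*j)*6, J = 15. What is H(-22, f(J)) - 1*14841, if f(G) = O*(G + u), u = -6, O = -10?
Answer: -2961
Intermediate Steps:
f(G) = 60 - 10*G (f(G) = -10*(G - 6) = -10*(-6 + G) = 60 - 10*G)
H(j, v) = 6*j*v (H(j, v) = (j*v)*6 = 6*j*v)
H(-22, f(J)) - 1*14841 = 6*(-22)*(60 - 10*15) - 1*14841 = 6*(-22)*(60 - 150) - 14841 = 6*(-22)*(-90) - 14841 = 11880 - 14841 = -2961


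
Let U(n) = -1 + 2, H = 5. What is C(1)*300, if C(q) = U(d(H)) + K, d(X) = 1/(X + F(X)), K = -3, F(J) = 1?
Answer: -600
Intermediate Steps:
d(X) = 1/(1 + X) (d(X) = 1/(X + 1) = 1/(1 + X))
U(n) = 1
C(q) = -2 (C(q) = 1 - 3 = -2)
C(1)*300 = -2*300 = -600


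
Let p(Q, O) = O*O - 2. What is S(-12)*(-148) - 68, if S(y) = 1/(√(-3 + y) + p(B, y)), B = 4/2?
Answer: 4*(-17*√15 + 2451*I)/(√15 - 142*I) ≈ -69.042 + 0.028406*I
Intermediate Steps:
B = 2 (B = 4*(½) = 2)
p(Q, O) = -2 + O² (p(Q, O) = O² - 2 = -2 + O²)
S(y) = 1/(-2 + y² + √(-3 + y)) (S(y) = 1/(√(-3 + y) + (-2 + y²)) = 1/(-2 + y² + √(-3 + y)))
S(-12)*(-148) - 68 = -148/(-2 + (-12)² + √(-3 - 12)) - 68 = -148/(-2 + 144 + √(-15)) - 68 = -148/(-2 + 144 + I*√15) - 68 = -148/(142 + I*√15) - 68 = -68 - 148/(142 + I*√15)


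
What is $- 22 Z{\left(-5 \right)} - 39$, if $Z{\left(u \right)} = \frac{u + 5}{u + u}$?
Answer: $-39$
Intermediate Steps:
$Z{\left(u \right)} = \frac{5 + u}{2 u}$
$- 22 Z{\left(-5 \right)} - 39 = - 22 \frac{5 - 5}{2 \left(-5\right)} - 39 = - 22 \cdot \frac{1}{2} \left(- \frac{1}{5}\right) 0 - 39 = \left(-22\right) 0 - 39 = 0 - 39 = -39$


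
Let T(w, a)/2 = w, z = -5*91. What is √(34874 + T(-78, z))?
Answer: √34718 ≈ 186.33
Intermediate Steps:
z = -455
T(w, a) = 2*w
√(34874 + T(-78, z)) = √(34874 + 2*(-78)) = √(34874 - 156) = √34718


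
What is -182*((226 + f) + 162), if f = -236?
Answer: -27664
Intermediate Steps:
-182*((226 + f) + 162) = -182*((226 - 236) + 162) = -182*(-10 + 162) = -182*152 = -27664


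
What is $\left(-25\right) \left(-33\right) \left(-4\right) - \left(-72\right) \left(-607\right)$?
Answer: $-47004$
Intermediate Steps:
$\left(-25\right) \left(-33\right) \left(-4\right) - \left(-72\right) \left(-607\right) = 825 \left(-4\right) - 43704 = -3300 - 43704 = -47004$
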